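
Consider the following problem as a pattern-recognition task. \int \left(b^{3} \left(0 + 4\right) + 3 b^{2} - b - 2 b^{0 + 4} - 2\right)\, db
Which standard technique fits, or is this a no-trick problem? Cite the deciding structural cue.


Method: no special technique — every term is a constant multiple of a power of b; term-wise power-rule integration needs no preliminary transformation.


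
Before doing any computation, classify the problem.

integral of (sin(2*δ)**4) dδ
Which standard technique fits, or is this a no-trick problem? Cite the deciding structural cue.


Diagnosis: a trigonometric identity — even powers like sin(2*δ)**4 never integrate directly; the half-angle identity lowers the degree first.


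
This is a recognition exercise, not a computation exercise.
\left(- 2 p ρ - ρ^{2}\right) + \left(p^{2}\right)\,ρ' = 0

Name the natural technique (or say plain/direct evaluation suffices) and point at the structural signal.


Method: the homogeneous substitution — the slope's numerator and denominator share total degree; set v = ρ/p and the equation drops to separable form. Rearranged, this also fits the Bernoulli template directly; the homogeneous substitution reads the structure without the rearrangement.


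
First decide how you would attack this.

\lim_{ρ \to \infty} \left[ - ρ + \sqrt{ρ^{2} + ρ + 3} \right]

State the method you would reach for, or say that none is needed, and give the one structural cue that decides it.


Best approach: conjugate multiplication — an infinity-minus-infinity difference with a surviving radical — multiply by the conjugate to cancel the divergence.


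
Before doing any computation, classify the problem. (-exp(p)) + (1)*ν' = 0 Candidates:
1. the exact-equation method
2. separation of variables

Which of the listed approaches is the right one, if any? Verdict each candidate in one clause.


Method: no special technique — with ν absent the equation is not coupled at all: direct integration in p.
- the exact-equation method: the unknown never enters the equation — exactness holds emptily, with nothing for the method to add.
- separation of variables — separation is only trivially available — with the unknown absent from the slope this is a direct integration, not a separation problem.


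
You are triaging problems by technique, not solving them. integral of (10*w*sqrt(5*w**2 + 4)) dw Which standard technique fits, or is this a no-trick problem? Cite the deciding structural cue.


Verdict: u-substitution — gathered as a product, the integrand carries the factor 10*w — up to a constant, the derivative of the inner expression 5*w**2 + 4 — so u = 5*w**2 + 4 collapses the integral.


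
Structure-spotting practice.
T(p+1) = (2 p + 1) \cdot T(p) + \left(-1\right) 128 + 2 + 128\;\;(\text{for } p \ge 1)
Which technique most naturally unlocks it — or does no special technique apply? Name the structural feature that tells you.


Technique: a summation factor — because the multiplier 2 p + 1 is index-dependent, divide through by its running product and sum the resulting differences.


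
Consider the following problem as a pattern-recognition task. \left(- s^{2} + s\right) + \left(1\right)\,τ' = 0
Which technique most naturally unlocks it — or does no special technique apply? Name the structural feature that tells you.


Verdict: no special technique — the slope is a pure function of s; integrate both sides and be done.


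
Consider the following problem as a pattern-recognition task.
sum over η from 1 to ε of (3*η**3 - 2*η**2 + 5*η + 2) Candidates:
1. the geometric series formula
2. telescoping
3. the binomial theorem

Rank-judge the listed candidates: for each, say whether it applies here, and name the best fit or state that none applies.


Best approach: no special technique — the summand is a plain polynomial in η (expanding first if it arrives factored); standard power-sum formulas evaluate it term by term.
- the geometric series formula — the term-to-term ratio drifts with the index — the one thing the geometric formula cannot absorb.
- telescoping — as presented, consecutive terms share no shifted copy to cancel against — no rewrite is on display to change that.
- the binomial theorem: the terms do not reassemble into a binomial power.


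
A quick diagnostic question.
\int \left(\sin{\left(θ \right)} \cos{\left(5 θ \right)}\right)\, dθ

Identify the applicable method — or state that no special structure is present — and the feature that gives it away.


Diagnosis: a trigonometric identity — two different frequencies multiply in \sin{\left(θ \right)} \cos{\left(5 θ \right)}; the product-to-sum formula separates them.


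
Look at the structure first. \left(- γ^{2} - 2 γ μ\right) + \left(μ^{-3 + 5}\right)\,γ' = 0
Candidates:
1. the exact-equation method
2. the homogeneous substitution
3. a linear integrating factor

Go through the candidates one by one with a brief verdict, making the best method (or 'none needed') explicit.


Best approach: the homogeneous substitution — the slope's numerator and denominator have matching total degree, so it depends only on γ/μ and the ratio substitution collapses it. A Bernoulli rewrite works here as the equation stands — the homogeneous substitution is the more immediate reading.
- the exact-equation method — the mixed-partials test fails on this split — it is not an exact differential as presented.
- the homogeneous substitution: applies; the problem has the shape this method handles.
- a linear integrating factor — the unknown enters nonlinearly (through a power, a denominator, or a transcendental function), which the linear integrating-factor recipe cannot absorb as-is — any repair would come from a preliminary substitution, not the factor.


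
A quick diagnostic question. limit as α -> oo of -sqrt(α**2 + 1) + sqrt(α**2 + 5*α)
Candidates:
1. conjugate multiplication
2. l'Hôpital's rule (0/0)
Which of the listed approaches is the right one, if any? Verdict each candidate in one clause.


Diagnosis: conjugate multiplication — this difference gives up after one conjugate multiplication — the radical structure cancels against its conjugate.
- conjugate multiplication: yes — fits the structure here.
- l'Hôpital's rule (0/0) — no quotient structure at all: the clash is ∞ minus ∞, which rationalizing converts into a tractable ratio.


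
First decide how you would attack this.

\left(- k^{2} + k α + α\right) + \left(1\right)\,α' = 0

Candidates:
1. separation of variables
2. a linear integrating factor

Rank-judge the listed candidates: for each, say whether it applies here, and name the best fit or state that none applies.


Verdict: a linear integrating factor — the unknown enters only to the first power against a nonzero forcing term — the integrating-factor template applies directly.
- separation of variables: no division isolates the independent variable from the unknown.
- a linear integrating factor — a fit — the right tool for this form.


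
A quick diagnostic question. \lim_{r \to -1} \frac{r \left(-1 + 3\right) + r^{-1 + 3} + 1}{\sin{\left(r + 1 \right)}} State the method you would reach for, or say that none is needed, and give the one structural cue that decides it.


Diagnosis: l'Hôpital's rule (0/0) — numerator and denominator both vanish at -1 — a genuine 0/0 form, which is exactly when l'Hôpital applies. Expanding numerator and denominator to first order gives the same value — the rule automates exactly that.


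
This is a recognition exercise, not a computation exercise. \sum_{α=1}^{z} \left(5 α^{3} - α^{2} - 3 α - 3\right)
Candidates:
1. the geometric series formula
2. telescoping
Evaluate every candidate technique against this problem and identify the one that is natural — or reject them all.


Method: no special technique — Faulhaber territory: sum each constant-multiple power of α with its closed-form formula, no trick required.
- the geometric series formula — the term-to-term ratio drifts with the index — the one thing the geometric formula cannot absorb.
- telescoping — writing out consecutive terms as given produces no pairwise cancellation.


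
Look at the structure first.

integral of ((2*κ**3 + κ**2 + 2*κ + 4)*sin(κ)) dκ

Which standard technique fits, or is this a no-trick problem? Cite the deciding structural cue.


Best approach: integration by parts — a polynomial 2*κ**3 + κ**2 + 2*κ + 4 against the kernel sin(κ) is the signature bounded-ladder case for integration by parts.


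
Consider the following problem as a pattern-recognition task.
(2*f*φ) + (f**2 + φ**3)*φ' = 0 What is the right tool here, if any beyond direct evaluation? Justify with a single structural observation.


Diagnosis: the exact-equation method — the compatibility test passes: the φ-derivative of 2*f*φ matches the f-derivative of f**2 + φ**3, so integrate a potential.


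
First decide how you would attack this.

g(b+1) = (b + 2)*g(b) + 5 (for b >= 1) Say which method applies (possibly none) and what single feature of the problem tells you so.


Best approach: a summation factor — with the index-dependent coefficient b + 2, dividing by the cumulative product turns the left side into a pure difference.


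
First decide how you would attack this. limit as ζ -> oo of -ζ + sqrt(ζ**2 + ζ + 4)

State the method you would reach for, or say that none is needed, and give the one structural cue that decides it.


Diagnosis: conjugate multiplication — neither sqrt(ζ**2 + ζ + 4) nor ζ converges alone, so rewrite their difference as a conjugate-rationalized quotient first.


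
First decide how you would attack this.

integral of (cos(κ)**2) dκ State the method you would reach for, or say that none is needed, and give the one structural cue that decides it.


Diagnosis: a trigonometric identity — the exponent on cos(κ)**2 is even — the power-reduction identity is the standard preprocessing step.


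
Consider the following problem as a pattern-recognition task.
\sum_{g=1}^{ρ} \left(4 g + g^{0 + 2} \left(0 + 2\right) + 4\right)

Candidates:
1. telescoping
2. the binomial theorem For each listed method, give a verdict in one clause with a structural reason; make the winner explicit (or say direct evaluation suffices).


Diagnosis: no special technique — Faulhaber territory: sum each constant-multiple power of g with its closed-form formula, no trick required.
- telescoping: the summand is not presented as a shifted difference — a telescoping rewrite may exist, but the displayed structure does not offer one.
- the binomial theorem — there is no sum-raised-to-a-power identity hiding in these terms.


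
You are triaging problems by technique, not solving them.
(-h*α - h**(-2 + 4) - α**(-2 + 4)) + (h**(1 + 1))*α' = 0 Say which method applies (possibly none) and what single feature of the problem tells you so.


Method: the homogeneous substitution — scaling h and α together leaves the slope fixed — it depends only on α/h, so substitute the ratio.


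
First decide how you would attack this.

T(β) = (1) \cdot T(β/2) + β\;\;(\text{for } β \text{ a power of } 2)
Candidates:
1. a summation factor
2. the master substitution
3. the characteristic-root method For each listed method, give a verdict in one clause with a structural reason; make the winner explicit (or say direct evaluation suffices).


Technique: the master substitution — treat m = log base 2 of β as the new clock: one recursion step advances m by one while β scales by 2.
- a summation factor: the recursion divides its index rather than shifting it — there is no previous-term chain for a summation factor to telescope.
- the master substitution: applicable, and directly so.
- the characteristic-root method: a divided-index call is not the fixed-shift linear shape that characteristic roots solve.


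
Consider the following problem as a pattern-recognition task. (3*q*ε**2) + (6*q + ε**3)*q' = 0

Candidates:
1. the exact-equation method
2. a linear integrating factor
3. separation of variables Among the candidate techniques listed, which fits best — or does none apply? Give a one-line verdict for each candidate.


Method: the exact-equation method — check exactness first: here it holds (3*q*ε**2, 6*q + ε**3 have matching cross partials), so no integrating factor is needed.
- the exact-equation method — applicable, and directly so.
- a linear integrating factor — the unknown enters nonlinearly (through a power, a denominator, or a transcendental function), which the linear integrating-factor recipe cannot absorb as-is — any repair would come from a preliminary substitution, not the factor.
- separation of variables: no division isolates the independent variable from the unknown.


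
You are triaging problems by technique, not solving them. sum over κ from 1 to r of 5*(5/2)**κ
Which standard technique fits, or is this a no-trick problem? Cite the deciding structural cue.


Diagnosis: the geometric series formula — each summand is the previous one scaled by 5/2; that constant multiplier is itself the geometric structure.


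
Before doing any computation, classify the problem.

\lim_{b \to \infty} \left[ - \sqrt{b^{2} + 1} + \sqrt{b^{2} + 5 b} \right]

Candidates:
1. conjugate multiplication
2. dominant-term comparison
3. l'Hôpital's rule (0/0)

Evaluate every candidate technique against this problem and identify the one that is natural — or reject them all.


Verdict: conjugate multiplication — two divergent pieces with a minus sign between them and a radical in the mix: rationalize \sqrt{b^{2} + 5 b} - \sqrt{b^{2} + 1} before any limit law applies.
- conjugate multiplication: applicable, and directly so.
- dominant-term comparison: no dominant power emerges to decide the limit by degree comparison.
- l'Hôpital's rule (0/0): substitution produces ∞ − ∞ rather than a vanishing quotient; the rule needs a 0/0 ratio to act on.


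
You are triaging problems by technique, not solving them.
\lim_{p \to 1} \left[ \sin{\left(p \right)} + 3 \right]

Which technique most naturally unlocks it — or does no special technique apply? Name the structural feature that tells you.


Diagnosis: no special technique — no zero denominators, no indeterminate clash at 1 — substitute and read off the value.


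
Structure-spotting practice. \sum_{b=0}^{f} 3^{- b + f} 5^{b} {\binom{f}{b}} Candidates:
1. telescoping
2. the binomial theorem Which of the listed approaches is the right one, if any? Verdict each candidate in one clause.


Diagnosis: the binomial theorem — binomial coefficients against complementary powers of 5 and 3: recognize the binomial expansion and resum.
- telescoping: in the displayed form, no term reappears at a neighboring index to cancel against.
- the binomial theorem: a fit — the right tool for this form.


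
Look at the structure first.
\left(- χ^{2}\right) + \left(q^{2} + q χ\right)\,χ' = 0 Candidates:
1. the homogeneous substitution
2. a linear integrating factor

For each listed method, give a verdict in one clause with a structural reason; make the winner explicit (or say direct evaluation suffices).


Verdict: the homogeneous substitution — the slope is degree-zero homogeneous: the ratio substitution v = χ/q collapses it. This can also be massaged into Bernoulli form (the roles of the variables may need exchanging); the homogeneous substitution avoids that setup.
- the homogeneous substitution — applicable, and directly so.
- a linear integrating factor: the unknown enters nonlinearly (through a power, a denominator, or a transcendental function), which the linear integrating-factor recipe cannot absorb as-is — any repair would come from a preliminary substitution, not the factor.


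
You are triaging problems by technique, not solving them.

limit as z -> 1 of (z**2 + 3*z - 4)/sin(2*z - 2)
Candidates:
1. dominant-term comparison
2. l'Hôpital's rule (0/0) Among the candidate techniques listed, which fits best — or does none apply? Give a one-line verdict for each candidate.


Technique: l'Hôpital's rule (0/0) — substituting 1 gives 0 over 0; differentiate top and bottom once and re-evaluate. Known elementary limits would finish this too — the rule just bypasses the case analysis.
- dominant-term comparison: leading-power comparison does not apply to this form.
- l'Hôpital's rule (0/0) — applies; the problem has the shape this method handles.


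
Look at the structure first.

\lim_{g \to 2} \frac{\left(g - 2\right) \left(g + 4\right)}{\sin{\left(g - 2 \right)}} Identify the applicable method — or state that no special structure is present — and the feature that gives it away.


Diagnosis: l'Hôpital's rule (0/0) — numerator and denominator both vanish at 2 — a genuine 0/0 form, which is exactly when l'Hôpital applies. Known elementary limits would finish this too — the rule just bypasses the case analysis.


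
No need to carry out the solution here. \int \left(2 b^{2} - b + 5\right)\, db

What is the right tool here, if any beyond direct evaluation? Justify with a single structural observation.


Best approach: no special technique — every term is a constant multiple of a power of b; term-wise power-rule integration needs no preliminary transformation.


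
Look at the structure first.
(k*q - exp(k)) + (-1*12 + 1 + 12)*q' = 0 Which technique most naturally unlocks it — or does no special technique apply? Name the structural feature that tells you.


Diagnosis: a linear integrating factor — q appears only to the first power with coefficient k — the classic integrating-factor setup.


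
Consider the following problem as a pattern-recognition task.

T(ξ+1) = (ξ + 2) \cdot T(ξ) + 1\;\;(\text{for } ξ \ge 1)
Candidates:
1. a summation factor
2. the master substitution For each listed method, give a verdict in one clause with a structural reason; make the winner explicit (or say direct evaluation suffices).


Technique: a summation factor — it is first-order linear but the coefficient ξ + 2 depends on the index, so multiply through by a summation factor to telescope it.
- a summation factor — applicable, and directly so.
- the master substitution: the recursion steps by a constant offset, so exponential reindexing is pointless.


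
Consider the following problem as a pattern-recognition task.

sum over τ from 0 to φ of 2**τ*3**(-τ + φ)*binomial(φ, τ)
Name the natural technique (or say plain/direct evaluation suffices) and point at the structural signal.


Best approach: the binomial theorem — the summand is term τ of a binomial expansion in 2 and 3; the whole sum is a single power.


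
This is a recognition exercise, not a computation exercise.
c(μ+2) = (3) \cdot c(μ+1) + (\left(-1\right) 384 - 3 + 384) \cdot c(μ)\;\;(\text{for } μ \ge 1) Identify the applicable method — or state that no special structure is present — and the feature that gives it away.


Method: the characteristic-root method — shift-invariance with fixed coefficients calls for exponential trials; the characteristic polynomial finds every r^μ.


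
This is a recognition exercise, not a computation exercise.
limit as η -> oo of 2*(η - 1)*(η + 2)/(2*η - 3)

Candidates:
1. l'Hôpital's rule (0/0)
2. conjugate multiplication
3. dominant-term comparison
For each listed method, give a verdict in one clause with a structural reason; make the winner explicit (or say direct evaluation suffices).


Verdict: dominant-term comparison — divide through by the highest power of η; every lower-order term dies and the dominant terms decide the limit.
- l'Hôpital's rule (0/0): no 0/0 form appears: written as one quotient, top and bottom both grow without bound, and the ratio is decided by their leading terms.
- conjugate multiplication: there is no infinity-minus-infinity radical difference to rationalize.
- dominant-term comparison: yes, a natural case for it.


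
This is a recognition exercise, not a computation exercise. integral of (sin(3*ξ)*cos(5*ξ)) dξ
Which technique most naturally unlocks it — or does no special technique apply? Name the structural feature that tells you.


Technique: a trigonometric identity — apply product-to-sum to sin(3*ξ)*cos(5*ξ): two clean single-angle terms replace one awkward product.


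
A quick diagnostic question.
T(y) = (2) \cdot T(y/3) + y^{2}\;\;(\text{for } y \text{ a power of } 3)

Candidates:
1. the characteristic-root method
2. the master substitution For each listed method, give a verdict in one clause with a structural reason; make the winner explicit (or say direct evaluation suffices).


Method: the master substitution — treat m = log base 3 of y as the new clock: one recursion step advances m by one while y scales by 3.
- the characteristic-root method — the recursion divides its index rather than shifting it — outside the constant-shift family the root method covers.
- the master substitution — yes, a natural case for it.


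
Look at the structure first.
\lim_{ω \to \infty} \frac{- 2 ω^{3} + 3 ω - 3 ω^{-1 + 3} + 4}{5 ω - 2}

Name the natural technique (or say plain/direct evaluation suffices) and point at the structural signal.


Best approach: dominant-term comparison — divide through by the highest power of ω; every lower-order term dies and the dominant terms decide the limit. l'Hôpital's at-infinity variant applies to the expression viewed as a single quotient; the leading-term comparison is the direct route.


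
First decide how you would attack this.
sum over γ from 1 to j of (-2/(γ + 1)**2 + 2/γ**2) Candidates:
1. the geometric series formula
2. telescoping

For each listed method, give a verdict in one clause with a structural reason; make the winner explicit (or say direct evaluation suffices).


Technique: telescoping — each term adds 2/γ**2 and subtracts the same expression advanced one index; that subtracted piece cancels against the next term's added copy — only the boundary terms survive.
- the geometric series formula — dividing successive terms gives an index-dependent quantity, not a constant.
- telescoping: yes — fits the structure here.


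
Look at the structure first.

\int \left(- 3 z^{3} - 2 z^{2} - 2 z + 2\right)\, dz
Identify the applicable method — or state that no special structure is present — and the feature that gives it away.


Method: no special technique — nothing composite, nothing rational, nothing trigonometric — each constant-multiple power of z integrates by the power rule alone.


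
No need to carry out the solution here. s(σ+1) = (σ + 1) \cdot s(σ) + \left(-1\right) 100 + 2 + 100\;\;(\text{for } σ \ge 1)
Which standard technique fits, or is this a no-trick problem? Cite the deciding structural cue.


Technique: a summation factor — the coefficient σ + 1 drifts with the index, so no fixed root exists; normalizing by the cumulative product telescopes it.


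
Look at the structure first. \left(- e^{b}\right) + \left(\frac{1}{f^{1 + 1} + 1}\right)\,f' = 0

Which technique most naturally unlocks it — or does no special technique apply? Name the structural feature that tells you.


Verdict: separation of variables — a product of single-variable factors, e^{b} and (f^{1 + 1} + 1) — the textbook separable form. The equation is exact as it stands too — a potential function exists — though separation reads the split structure directly.


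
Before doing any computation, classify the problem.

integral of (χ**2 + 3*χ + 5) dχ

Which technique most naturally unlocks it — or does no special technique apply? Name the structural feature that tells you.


Verdict: no special technique — a term-by-term power-rule job in χ; no substitution or rearrangement earns its keep here.


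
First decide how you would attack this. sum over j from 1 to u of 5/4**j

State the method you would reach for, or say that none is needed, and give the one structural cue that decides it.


Verdict: the geometric series formula — consecutive terms stand in a fixed index-free ratio — the geometric sum formula closes it.


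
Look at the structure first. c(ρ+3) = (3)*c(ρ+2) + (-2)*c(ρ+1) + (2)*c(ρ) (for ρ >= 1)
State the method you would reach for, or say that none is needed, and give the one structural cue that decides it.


Diagnosis: the characteristic-root method — every coefficient is a fixed number and the forcing is zero — substitute r^ρ and read off the root equation.


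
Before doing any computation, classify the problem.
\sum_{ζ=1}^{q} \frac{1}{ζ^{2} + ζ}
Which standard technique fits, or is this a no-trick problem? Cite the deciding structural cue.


Method: telescoping — the denominator's roots in \frac{1}{ζ^{2} + ζ} sit an integer apart: decomposition produces a self-cancelling chain.


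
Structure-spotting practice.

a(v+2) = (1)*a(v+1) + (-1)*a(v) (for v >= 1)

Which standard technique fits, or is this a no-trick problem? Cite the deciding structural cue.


Verdict: the characteristic-root method — the recurrence is linear and homogeneous with constant coefficients, so the ansatz r^v turns it into a polynomial equation for r.


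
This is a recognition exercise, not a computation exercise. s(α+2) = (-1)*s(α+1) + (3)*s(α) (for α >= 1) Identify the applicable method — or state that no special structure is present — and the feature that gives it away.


Best approach: the characteristic-root method — the recurrence treats every index alike (constant coefficients, no forcing) — precisely the regime where r^α trials close it.


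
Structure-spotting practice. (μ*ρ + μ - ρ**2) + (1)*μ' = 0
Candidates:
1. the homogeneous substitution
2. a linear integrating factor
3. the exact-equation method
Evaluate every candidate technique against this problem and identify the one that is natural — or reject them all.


Best approach: a linear integrating factor — the unknown enters only to the first power against a nonzero forcing term — the integrating-factor template applies directly.
- the homogeneous substitution — the ratio substitution does not collapse this equation.
- a linear integrating factor — applies; the problem has the shape this method handles.
- the exact-equation method: exactness fails on the nose — the mixed partials do not match.


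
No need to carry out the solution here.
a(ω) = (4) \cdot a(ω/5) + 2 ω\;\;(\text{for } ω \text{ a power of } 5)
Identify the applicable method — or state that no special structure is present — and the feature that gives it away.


Diagnosis: the master substitution — the argument contracts 5-fold per step: reindex ω exponentially and solve the linear recurrence in the new index.


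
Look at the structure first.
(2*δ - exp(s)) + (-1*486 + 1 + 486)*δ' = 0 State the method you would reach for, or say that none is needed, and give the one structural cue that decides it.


Verdict: a linear integrating factor — linear in the unknown with genuine forcing: multiply through by the exponential of the integrated coefficient and the left side closes into one derivative.


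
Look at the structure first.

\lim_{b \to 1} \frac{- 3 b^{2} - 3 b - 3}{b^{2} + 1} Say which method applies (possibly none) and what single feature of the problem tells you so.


Verdict: no special technique — no vanishing denominator and no indeterminate clash at the point — evaluation is immediate.


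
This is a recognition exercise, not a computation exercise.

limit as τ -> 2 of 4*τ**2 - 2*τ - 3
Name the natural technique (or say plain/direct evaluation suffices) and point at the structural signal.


Technique: no special technique — the expression is continuous at the evaluation point — substitute directly; no indeterminate form appears.


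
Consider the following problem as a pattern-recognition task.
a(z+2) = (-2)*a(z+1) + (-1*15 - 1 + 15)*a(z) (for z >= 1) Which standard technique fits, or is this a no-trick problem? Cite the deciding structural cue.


Method: the characteristic-root method — every coefficient is a fixed number and the forcing is zero — substitute r^z and read off the root equation.


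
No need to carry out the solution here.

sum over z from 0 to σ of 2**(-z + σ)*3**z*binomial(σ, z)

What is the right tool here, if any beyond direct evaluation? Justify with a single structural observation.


Technique: the binomial theorem — binomial coefficients against complementary powers of 3 and 2: recognize the binomial expansion and resum.


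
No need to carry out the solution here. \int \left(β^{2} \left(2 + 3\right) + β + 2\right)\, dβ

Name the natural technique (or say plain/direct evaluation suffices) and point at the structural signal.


Best approach: no special technique — nothing composite, nothing rational, nothing trigonometric — each constant-multiple power of β integrates by the power rule alone.


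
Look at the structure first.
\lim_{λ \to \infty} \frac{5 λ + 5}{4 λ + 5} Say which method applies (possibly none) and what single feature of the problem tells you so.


Method: dominant-term comparison — divide through by the highest power of λ; every lower-order term dies and the dominant terms decide the limit. l'Hôpital's at-infinity variant applies to the expression viewed as a single quotient; the leading-term comparison is the direct route.


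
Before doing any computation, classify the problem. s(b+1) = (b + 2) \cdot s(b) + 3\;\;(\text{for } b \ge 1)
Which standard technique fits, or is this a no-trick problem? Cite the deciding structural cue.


Technique: a summation factor — rescale the sequence by the product of the weights b + 2 so far — the recurrence collapses to a plain running sum.


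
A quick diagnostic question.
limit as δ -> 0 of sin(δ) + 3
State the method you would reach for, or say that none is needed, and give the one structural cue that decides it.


Verdict: no special technique — the function is continuous at 0; evaluation is itself the limit, no machinery required.


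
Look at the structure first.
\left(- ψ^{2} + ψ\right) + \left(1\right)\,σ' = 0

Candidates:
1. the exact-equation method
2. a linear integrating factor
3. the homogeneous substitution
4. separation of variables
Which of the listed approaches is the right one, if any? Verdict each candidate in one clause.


Method: no special technique — the slope is a function of ψ alone, so integrate both sides directly.
- the exact-equation method — with the unknown absent from both coefficients, the cross-partial test holds emptily — nothing for the exact method to work on.
- a linear integrating factor: with the unknown absent the integrating factor is a formality; direct integration is the working structure.
- the homogeneous substitution — the slope changes under joint rescaling, failing the degree-zero test.
- separation of variables: separation is only trivially available — with the unknown absent from the slope this is a direct integration, not a separation problem.


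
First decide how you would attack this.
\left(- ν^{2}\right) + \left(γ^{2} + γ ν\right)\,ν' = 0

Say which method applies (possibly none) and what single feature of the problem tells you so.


Method: the homogeneous substitution — solved for the derivative, the right side is unchanged under scaling γ and ν together — it depends only on the ratio ν/γ, so substitute a single ratio variable. This can also be massaged into Bernoulli form (the roles of the variables may need exchanging); the homogeneous substitution avoids that setup.


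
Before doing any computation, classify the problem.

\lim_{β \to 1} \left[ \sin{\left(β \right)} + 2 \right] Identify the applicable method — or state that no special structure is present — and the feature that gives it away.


Technique: no special technique — the function is continuous at 1; evaluation is itself the limit, no machinery required.


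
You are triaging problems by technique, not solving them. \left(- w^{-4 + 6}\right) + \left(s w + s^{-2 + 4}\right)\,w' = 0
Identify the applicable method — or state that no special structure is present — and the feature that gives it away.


Method: the homogeneous substitution — solved for the derivative, the right side is unchanged under scaling s and w together — it depends only on the ratio w/s, so substitute a single ratio variable. A Bernoulli substitution after rearrangement (possibly exchanging dependent and independent variable) is a fair alternative; the homogeneous route works on the equation as it stands.


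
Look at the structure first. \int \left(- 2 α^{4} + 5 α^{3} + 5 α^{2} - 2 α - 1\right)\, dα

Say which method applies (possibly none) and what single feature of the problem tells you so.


Method: no special technique — scan for structure and find none: constant multiples of powers of α, integrate directly.


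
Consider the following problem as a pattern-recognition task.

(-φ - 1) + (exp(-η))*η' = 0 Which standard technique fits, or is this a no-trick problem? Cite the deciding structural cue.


Technique: separation of variables — solved for the derivative, the right side splits multiplicatively into a function of each variable alone — divide and integrate each side. An exactness check succeeds on this form as well — separation and the potential function arrive at the same answer, separation more directly.


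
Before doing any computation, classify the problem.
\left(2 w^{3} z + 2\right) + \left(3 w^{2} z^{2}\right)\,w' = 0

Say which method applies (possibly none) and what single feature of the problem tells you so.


Method: the exact-equation method — because the two cross partials coincide, the form is conservative as written — recover its potential in (z, w).


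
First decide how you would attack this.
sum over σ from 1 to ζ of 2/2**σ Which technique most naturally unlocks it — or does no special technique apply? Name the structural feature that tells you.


Diagnosis: the geometric series formula — consecutive terms stand in a fixed index-free ratio — the geometric sum formula closes it.


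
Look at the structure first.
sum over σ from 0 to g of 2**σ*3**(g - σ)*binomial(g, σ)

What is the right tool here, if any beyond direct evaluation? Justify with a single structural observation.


Verdict: the binomial theorem — the binomial coefficients weight matched powers of 2 and 3, which is exactly the expansion of a binomial power.


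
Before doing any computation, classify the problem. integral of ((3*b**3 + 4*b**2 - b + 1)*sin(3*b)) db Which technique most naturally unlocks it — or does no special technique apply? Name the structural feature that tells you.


Verdict: integration by parts — a polynomial 3*b**3 + 4*b**2 - b + 1 against the kernel sin(3*b) is the signature bounded-ladder case for integration by parts.


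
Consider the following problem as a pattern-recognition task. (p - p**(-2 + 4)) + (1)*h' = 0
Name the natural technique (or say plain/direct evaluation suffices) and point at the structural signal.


Best approach: no special technique — the slope is a pure function of p; integrate both sides and be done.


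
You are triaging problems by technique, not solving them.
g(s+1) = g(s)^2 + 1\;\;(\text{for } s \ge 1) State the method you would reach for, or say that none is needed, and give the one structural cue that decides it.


Verdict: no special technique — once the recursion is nonlinear, characteristic roots, master substitutions, and summation factors are all off the table.


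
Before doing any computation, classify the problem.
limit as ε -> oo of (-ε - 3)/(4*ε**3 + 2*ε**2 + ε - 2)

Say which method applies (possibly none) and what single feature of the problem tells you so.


Best approach: dominant-term comparison — divide through by the highest power of ε; every lower-order term dies and the dominant terms decide the limit. l'Hôpital's at-infinity variant applies to the expression viewed as a single quotient; the leading-term comparison is the direct route.


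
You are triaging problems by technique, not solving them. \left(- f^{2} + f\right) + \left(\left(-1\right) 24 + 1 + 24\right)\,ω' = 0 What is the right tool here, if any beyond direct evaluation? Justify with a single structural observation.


Verdict: no special technique — with ω absent the equation is not coupled at all: direct integration in f.


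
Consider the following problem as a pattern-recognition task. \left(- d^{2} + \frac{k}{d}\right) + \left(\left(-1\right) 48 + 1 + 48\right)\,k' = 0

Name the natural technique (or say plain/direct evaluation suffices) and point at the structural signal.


Technique: a linear integrating factor — linear in the unknown with genuine forcing: multiply through by the exponential of the integrated coefficient and the left side closes into one derivative.


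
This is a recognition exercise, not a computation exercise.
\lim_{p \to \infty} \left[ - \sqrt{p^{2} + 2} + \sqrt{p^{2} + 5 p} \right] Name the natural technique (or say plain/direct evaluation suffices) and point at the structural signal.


Technique: conjugate multiplication — neither \sqrt{p^{2} + 5 p} nor \sqrt{p^{2} + 2} converges alone, so rewrite their difference as a conjugate-rationalized quotient first.


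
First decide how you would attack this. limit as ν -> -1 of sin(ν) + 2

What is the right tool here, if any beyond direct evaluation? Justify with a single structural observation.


Technique: no special technique — the function is continuous at -1; evaluation is itself the limit, no machinery required.


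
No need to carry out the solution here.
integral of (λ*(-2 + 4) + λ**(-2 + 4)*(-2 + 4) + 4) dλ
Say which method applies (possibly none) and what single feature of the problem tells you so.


Best approach: no special technique — nothing composite, nothing rational, nothing trigonometric — each constant-multiple power of λ integrates by the power rule alone.


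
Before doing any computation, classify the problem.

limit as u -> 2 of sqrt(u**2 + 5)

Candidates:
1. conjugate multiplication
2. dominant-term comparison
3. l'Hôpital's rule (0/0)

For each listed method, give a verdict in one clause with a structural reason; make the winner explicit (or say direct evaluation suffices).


Best approach: no special technique — no denominator vanishes and nothing blows up at 2: direct substitution is the whole computation.
- conjugate multiplication: the conjugate move applies to radical differences, which this is not.
- dominant-term comparison — leading-power comparison does not apply to this form.
- l'Hôpital's rule (0/0): substituting the point produces a determinate value, not a 0 over 0 clash.


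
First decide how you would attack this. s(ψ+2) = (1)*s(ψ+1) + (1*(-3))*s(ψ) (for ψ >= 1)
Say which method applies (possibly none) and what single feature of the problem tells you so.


Method: the characteristic-root method — every coefficient is a fixed number and the forcing is zero — substitute r^ψ and read off the root equation.


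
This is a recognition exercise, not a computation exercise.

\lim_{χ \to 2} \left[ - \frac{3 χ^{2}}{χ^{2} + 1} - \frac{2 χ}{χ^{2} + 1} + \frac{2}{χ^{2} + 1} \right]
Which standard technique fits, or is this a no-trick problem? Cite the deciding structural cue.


Verdict: no special technique — no vanishing denominator and no indeterminate clash at the point — evaluation is immediate.


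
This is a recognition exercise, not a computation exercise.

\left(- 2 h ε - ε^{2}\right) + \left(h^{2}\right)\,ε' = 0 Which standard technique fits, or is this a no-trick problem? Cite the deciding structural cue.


Method: the homogeneous substitution — solved for the derivative, the right side is unchanged under scaling h and ε together — it depends only on the ratio ε/h, so substitute a single ratio variable. Rearranged, this also fits the Bernoulli template directly; the homogeneous substitution reads the structure without the rearrangement.
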